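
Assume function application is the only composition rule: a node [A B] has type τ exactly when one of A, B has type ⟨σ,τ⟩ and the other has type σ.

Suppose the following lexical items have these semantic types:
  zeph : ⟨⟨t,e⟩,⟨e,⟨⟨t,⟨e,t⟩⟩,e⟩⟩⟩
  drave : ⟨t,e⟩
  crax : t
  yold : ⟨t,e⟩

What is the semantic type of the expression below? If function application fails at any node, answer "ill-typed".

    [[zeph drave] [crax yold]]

[zeph drave]: ⟨⟨t,e⟩,⟨e,⟨⟨t,⟨e,t⟩⟩,e⟩⟩⟩ applied to ⟨t,e⟩ yields ⟨e,⟨⟨t,⟨e,t⟩⟩,e⟩⟩.
[crax yold]: ⟨t,e⟩ applied to t yields e.
[[zeph drave] [crax yold]]: ⟨e,⟨⟨t,⟨e,t⟩⟩,e⟩⟩ applied to e yields ⟨⟨t,⟨e,t⟩⟩,e⟩.

⟨⟨t,⟨e,t⟩⟩,e⟩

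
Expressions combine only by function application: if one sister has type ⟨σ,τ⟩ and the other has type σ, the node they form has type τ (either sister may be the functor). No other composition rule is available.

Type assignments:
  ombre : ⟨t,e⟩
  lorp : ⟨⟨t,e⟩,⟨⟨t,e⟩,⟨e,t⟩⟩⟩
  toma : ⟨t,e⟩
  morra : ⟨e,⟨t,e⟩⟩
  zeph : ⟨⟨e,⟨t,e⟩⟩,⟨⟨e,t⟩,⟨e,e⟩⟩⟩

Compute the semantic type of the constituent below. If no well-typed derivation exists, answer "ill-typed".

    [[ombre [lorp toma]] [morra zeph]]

[lorp toma]: functor lorp : ⟨⟨t,e⟩,⟨⟨t,e⟩,⟨e,t⟩⟩⟩, argument toma : ⟨t,e⟩; result ⟨⟨t,e⟩,⟨e,t⟩⟩.
[ombre [lorp toma]]: functor [lorp toma] : ⟨⟨t,e⟩,⟨e,t⟩⟩, argument ombre : ⟨t,e⟩; result ⟨e,t⟩.
[morra zeph]: functor zeph : ⟨⟨e,⟨t,e⟩⟩,⟨⟨e,t⟩,⟨e,e⟩⟩⟩, argument morra : ⟨e,⟨t,e⟩⟩; result ⟨⟨e,t⟩,⟨e,e⟩⟩.
[[ombre [lorp toma]] [morra zeph]]: functor [morra zeph] : ⟨⟨e,t⟩,⟨e,e⟩⟩, argument [ombre [lorp toma]] : ⟨e,t⟩; result ⟨e,e⟩.

⟨e,e⟩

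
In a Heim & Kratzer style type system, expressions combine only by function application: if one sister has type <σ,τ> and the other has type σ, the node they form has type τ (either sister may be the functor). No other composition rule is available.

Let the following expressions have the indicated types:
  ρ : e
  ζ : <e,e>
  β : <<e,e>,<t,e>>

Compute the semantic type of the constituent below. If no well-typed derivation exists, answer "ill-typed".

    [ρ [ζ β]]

ill-typed

At [ζ β], β : <<e,e>,<t,e>> takes ζ : <e,e>, giving <t,e>.
[ρ [ζ β]]: e and <t,e> cannot combine by function application — type clash.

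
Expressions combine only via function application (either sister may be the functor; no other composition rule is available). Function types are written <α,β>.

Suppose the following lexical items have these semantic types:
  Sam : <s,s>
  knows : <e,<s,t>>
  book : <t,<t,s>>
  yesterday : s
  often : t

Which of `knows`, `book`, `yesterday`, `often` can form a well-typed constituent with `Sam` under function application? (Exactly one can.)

yesterday

knows : <e,<s,t>> — neither side's domain matches the other.
book : <t,<t,s>> — neither side's domain matches the other.
yesterday — combines: Sam : <s,s> takes yesterday : s as argument, giving s.
often : t — neither side's domain matches the other.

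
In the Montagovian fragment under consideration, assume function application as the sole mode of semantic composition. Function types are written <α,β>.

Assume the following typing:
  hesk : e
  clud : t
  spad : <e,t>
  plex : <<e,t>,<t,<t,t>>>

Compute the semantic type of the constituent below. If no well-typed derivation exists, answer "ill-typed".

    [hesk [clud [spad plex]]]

[spad plex] — plex of type <<e,t>,<t,<t,t>>> combines with spad of type <e,t>: type <t,<t,t>>.
[clud [spad plex]] — [spad plex] of type <t,<t,t>> combines with clud of type t: type <t,t>.
[hesk [clud [spad plex]]]: e with <t,t> — neither is a function whose domain matches the other; composition fails here.

ill-typed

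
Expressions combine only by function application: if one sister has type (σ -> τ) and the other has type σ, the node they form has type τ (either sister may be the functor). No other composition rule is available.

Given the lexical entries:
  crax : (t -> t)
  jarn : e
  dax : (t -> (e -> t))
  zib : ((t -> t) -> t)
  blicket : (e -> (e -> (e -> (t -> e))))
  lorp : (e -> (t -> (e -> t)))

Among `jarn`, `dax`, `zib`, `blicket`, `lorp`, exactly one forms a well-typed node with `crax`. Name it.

zib

jarn : e — neither side's domain matches the other.
dax : (t -> (e -> t)) — neither side's domain matches the other.
zib — combines: zib : ((t -> t) -> t) takes crax : (t -> t) as argument, giving t.
blicket : (e -> (e -> (e -> (t -> e)))) — neither side's domain matches the other.
lorp : (e -> (t -> (e -> t))) — neither side's domain matches the other.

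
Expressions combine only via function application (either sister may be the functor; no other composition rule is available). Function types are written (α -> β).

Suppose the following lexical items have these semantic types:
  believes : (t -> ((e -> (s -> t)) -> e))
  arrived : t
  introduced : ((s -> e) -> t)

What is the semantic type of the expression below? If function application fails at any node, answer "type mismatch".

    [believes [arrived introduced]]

type mismatch

[arrived introduced]: t and ((s -> e) -> t) cannot combine by function application — type clash.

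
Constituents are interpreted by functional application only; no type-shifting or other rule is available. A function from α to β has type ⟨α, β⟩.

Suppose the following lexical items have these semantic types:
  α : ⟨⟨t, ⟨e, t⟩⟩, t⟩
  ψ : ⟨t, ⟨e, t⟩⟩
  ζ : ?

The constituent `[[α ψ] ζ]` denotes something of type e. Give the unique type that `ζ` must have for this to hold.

⟨t, e⟩

[[α ψ] ζ] is required to be e. [α ψ] : t cannot yield e as functor, so ζ : ⟨t, e⟩.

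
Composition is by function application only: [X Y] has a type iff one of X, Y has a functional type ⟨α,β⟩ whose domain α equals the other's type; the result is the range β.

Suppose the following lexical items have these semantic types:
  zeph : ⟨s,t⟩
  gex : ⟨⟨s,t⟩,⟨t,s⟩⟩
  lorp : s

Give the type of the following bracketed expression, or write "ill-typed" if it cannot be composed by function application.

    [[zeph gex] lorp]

ill-typed

[zeph gex]: functor gex : ⟨⟨s,t⟩,⟨t,s⟩⟩, argument zeph : ⟨s,t⟩; result ⟨t,s⟩.
[[zeph gex] lorp]: ⟨t,s⟩ with s — neither is a function whose domain matches the other; composition fails here.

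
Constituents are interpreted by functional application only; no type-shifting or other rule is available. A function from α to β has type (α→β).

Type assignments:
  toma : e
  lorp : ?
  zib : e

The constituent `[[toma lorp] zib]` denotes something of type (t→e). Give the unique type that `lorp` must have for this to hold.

(e→(e→(t→e)))

For [[toma lorp] zib] to have type (t→e) with zib of type e, [toma lorp] must be the function: [toma lorp] : (e→(t→e)).
For [toma lorp] to have type (e→(t→e)) with toma of type e, lorp must be the function: lorp : (e→(e→(t→e))).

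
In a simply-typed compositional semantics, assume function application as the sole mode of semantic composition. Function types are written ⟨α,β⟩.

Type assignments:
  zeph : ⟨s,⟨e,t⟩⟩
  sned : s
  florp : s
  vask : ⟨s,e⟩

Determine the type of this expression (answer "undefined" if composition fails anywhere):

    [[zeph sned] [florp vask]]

[zeph sned]: zeph is ⟨s,⟨e,t⟩⟩, sned is s; result ⟨e,t⟩.
[florp vask]: vask is ⟨s,e⟩, florp is s; result e.
[[zeph sned] [florp vask]]: [zeph sned] is ⟨e,t⟩, [florp vask] is e; result t.

t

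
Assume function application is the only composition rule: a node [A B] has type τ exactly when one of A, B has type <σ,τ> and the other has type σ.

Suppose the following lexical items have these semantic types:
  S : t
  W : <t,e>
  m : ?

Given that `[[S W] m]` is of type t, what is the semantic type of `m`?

At [[S W] m] (required: t): [S W] is e, which is not a function with range t; hence m is the functor — type <e,t>.

<e,t>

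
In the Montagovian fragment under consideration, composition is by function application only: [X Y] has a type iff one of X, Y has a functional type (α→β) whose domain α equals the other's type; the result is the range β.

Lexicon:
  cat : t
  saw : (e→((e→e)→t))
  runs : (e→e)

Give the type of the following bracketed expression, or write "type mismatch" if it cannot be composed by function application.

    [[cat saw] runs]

type mismatch

[cat saw]: t with (e→((e→e)→t)) — neither is a function whose domain matches the other; composition fails here.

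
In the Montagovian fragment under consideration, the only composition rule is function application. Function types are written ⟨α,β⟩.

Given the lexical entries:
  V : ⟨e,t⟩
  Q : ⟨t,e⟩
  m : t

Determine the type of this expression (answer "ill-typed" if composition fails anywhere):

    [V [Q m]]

[Q m]: ⟨t,e⟩ applied to t yields e.
[V [Q m]]: ⟨e,t⟩ applied to e yields t.

t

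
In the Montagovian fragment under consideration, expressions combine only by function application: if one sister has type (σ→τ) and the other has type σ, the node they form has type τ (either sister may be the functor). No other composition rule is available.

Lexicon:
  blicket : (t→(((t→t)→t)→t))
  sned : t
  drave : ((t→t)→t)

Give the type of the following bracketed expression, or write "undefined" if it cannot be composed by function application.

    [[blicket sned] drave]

t

[blicket sned]: blicket is (t→(((t→t)→t)→t)), sned is t; result (((t→t)→t)→t).
[[blicket sned] drave]: [blicket sned] is (((t→t)→t)→t), drave is ((t→t)→t); result t.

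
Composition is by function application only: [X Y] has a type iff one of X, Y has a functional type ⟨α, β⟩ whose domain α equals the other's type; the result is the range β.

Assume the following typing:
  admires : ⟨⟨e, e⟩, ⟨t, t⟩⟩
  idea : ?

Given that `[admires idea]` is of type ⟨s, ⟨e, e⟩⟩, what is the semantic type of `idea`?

⟨⟨⟨e, e⟩, ⟨t, t⟩⟩, ⟨s, ⟨e, e⟩⟩⟩

For [admires idea] to have type ⟨s, ⟨e, e⟩⟩ with admires of type ⟨⟨e, e⟩, ⟨t, t⟩⟩, idea must be the function: idea : ⟨⟨⟨e, e⟩, ⟨t, t⟩⟩, ⟨s, ⟨e, e⟩⟩⟩.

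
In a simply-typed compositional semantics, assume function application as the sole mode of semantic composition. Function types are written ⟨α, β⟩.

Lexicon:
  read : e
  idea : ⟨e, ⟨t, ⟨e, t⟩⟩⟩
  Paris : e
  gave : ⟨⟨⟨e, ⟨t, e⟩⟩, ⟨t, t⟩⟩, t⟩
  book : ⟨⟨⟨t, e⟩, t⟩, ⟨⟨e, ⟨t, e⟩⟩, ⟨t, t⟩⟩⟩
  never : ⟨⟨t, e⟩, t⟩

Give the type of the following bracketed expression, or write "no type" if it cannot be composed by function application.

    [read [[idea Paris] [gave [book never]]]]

t

[idea Paris]: ⟨e, ⟨t, ⟨e, t⟩⟩⟩ applied to e yields ⟨t, ⟨e, t⟩⟩.
[book never]: ⟨⟨⟨t, e⟩, t⟩, ⟨⟨e, ⟨t, e⟩⟩, ⟨t, t⟩⟩⟩ applied to ⟨⟨t, e⟩, t⟩ yields ⟨⟨e, ⟨t, e⟩⟩, ⟨t, t⟩⟩.
[gave [book never]]: ⟨⟨⟨e, ⟨t, e⟩⟩, ⟨t, t⟩⟩, t⟩ applied to ⟨⟨e, ⟨t, e⟩⟩, ⟨t, t⟩⟩ yields t.
[[idea Paris] [gave [book never]]]: ⟨t, ⟨e, t⟩⟩ applied to t yields ⟨e, t⟩.
[read [[idea Paris] [gave [book never]]]]: ⟨e, t⟩ applied to e yields t.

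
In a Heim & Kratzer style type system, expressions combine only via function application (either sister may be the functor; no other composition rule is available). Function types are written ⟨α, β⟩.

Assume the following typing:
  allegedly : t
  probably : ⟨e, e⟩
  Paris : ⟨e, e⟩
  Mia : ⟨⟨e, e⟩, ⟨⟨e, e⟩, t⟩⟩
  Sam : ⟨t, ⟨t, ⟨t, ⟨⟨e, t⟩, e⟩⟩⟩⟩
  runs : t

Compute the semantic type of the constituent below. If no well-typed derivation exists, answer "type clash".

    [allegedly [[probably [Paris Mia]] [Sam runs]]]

⟨⟨e, t⟩, e⟩

[Paris Mia]: ⟨⟨e, e⟩, ⟨⟨e, e⟩, t⟩⟩ applied to ⟨e, e⟩ yields ⟨⟨e, e⟩, t⟩.
[probably [Paris Mia]]: ⟨⟨e, e⟩, t⟩ applied to ⟨e, e⟩ yields t.
[Sam runs]: ⟨t, ⟨t, ⟨t, ⟨⟨e, t⟩, e⟩⟩⟩⟩ applied to t yields ⟨t, ⟨t, ⟨⟨e, t⟩, e⟩⟩⟩.
[[probably [Paris Mia]] [Sam runs]]: ⟨t, ⟨t, ⟨⟨e, t⟩, e⟩⟩⟩ applied to t yields ⟨t, ⟨⟨e, t⟩, e⟩⟩.
[allegedly [[probably [Paris Mia]] [Sam runs]]]: ⟨t, ⟨⟨e, t⟩, e⟩⟩ applied to t yields ⟨⟨e, t⟩, e⟩.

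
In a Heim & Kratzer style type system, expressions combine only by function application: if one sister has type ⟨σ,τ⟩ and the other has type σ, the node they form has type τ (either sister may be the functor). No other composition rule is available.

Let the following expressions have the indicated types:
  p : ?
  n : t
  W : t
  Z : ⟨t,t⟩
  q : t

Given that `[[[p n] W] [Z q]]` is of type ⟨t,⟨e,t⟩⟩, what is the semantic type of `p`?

⟨t,⟨t,⟨t,⟨t,⟨e,t⟩⟩⟩⟩⟩

[[[p n] W] [Z q]] must have type ⟨t,⟨e,t⟩⟩. The sister [Z q] has type t; that is not a function onto ⟨t,⟨e,t⟩⟩, so [[p n] W] must be the functor, of type ⟨t,⟨t,⟨e,t⟩⟩⟩.
[[p n] W] must have type ⟨t,⟨t,⟨e,t⟩⟩⟩. The sister W has type t; that is not a function onto ⟨t,⟨t,⟨e,t⟩⟩⟩, so [p n] must be the functor, of type ⟨t,⟨t,⟨t,⟨e,t⟩⟩⟩⟩.
[p n] must have type ⟨t,⟨t,⟨t,⟨e,t⟩⟩⟩⟩. The sister n has type t; that is not a function onto ⟨t,⟨t,⟨t,⟨e,t⟩⟩⟩⟩, so p must be the functor, of type ⟨t,⟨t,⟨t,⟨t,⟨e,t⟩⟩⟩⟩⟩.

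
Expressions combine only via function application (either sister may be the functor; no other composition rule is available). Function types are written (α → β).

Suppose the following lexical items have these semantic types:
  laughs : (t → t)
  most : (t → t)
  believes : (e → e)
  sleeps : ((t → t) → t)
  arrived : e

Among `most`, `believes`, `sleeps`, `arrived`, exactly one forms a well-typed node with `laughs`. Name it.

most : (t → t) — laughs needs t; most needs t; neither fits.
believes : (e → e) — laughs needs t; believes needs e; neither fits.
sleeps — combines: sleeps : ((t → t) → t) takes laughs : (t → t) as argument, giving t.
arrived : e — laughs needs t; arrived needs nothing (atomic); neither fits.

sleeps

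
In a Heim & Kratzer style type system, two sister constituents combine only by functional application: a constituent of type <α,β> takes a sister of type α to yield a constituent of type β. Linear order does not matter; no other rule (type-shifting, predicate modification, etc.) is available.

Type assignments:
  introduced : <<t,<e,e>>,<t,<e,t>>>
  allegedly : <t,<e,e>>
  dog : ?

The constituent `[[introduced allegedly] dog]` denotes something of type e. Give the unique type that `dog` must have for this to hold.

<<t,<e,t>>,e>

[[introduced allegedly] dog] must have type e. The sister [introduced allegedly] has type <t,<e,t>>; that is not a function onto e, so dog must be the functor, of type <<t,<e,t>>,e>.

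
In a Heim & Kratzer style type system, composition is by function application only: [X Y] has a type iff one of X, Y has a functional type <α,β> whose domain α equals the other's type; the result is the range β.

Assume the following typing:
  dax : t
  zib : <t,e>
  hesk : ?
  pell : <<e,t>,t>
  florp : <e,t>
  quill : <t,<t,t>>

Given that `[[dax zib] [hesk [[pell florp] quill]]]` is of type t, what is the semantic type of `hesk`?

[[dax zib] [hesk [[pell florp] quill]]] is required to be t. [dax zib] : e cannot yield t as functor, so [hesk [[pell florp] quill]] : <e,t>.
[hesk [[pell florp] quill]] is required to be <e,t>. [[pell florp] quill] : <t,t> cannot yield <e,t> as functor, so hesk : <<t,t>,<e,t>>.

<<t,t>,<e,t>>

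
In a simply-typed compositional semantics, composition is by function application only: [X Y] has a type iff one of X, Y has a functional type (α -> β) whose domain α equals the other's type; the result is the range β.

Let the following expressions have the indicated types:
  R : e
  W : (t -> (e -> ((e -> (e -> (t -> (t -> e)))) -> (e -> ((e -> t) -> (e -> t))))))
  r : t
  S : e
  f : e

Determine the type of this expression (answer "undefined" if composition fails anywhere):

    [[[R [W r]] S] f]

undefined

At [W r], W : (t -> (e -> ((e -> (e -> (t -> (t -> e)))) -> (e -> ((e -> t) -> (e -> t)))))) takes r : t, giving (e -> ((e -> (e -> (t -> (t -> e)))) -> (e -> ((e -> t) -> (e -> t))))).
At [R [W r]], [W r] : (e -> ((e -> (e -> (t -> (t -> e)))) -> (e -> ((e -> t) -> (e -> t))))) takes R : e, giving ((e -> (e -> (t -> (t -> e)))) -> (e -> ((e -> t) -> (e -> t)))).
[[R [W r]] S]: ((e -> (e -> (t -> (t -> e)))) -> (e -> ((e -> t) -> (e -> t)))) with e — neither is a function whose domain matches the other; composition fails here.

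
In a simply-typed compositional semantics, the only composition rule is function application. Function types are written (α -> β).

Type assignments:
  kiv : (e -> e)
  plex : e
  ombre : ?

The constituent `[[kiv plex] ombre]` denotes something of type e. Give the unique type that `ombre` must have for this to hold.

[[kiv plex] ombre] is required to be e. [kiv plex] : e cannot yield e as functor, so ombre : (e -> e).

(e -> e)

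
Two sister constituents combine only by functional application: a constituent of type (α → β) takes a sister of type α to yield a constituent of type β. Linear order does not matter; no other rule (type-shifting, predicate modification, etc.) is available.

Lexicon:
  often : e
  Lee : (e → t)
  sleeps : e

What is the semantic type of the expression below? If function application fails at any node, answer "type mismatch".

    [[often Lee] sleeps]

[often Lee]: (e → t) applied to e yields t.
At [[often Lee] sleeps]: neither t nor e can take the other as argument; the node is ill-typed.

type mismatch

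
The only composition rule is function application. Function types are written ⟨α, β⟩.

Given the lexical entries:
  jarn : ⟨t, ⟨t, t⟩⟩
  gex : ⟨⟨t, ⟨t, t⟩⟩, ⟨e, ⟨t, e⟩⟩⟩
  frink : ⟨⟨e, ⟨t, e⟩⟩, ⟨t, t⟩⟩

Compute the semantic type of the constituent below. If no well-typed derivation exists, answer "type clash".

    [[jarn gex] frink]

⟨t, t⟩

[jarn gex] — gex of type ⟨⟨t, ⟨t, t⟩⟩, ⟨e, ⟨t, e⟩⟩⟩ combines with jarn of type ⟨t, ⟨t, t⟩⟩: type ⟨e, ⟨t, e⟩⟩.
[[jarn gex] frink] — frink of type ⟨⟨e, ⟨t, e⟩⟩, ⟨t, t⟩⟩ combines with [jarn gex] of type ⟨e, ⟨t, e⟩⟩: type ⟨t, t⟩.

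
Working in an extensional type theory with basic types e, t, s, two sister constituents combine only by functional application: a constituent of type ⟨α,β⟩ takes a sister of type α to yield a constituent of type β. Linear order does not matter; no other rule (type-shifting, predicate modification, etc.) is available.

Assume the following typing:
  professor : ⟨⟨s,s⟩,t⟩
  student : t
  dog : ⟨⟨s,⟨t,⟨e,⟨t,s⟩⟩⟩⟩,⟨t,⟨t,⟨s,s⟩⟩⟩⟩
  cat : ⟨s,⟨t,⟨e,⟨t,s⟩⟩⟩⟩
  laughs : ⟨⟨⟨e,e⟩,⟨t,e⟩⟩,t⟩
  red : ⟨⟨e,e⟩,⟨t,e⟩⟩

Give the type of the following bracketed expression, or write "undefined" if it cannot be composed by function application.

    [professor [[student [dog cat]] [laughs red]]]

t

[dog cat] — dog of type ⟨⟨s,⟨t,⟨e,⟨t,s⟩⟩⟩⟩,⟨t,⟨t,⟨s,s⟩⟩⟩⟩ combines with cat of type ⟨s,⟨t,⟨e,⟨t,s⟩⟩⟩⟩: type ⟨t,⟨t,⟨s,s⟩⟩⟩.
[student [dog cat]] — [dog cat] of type ⟨t,⟨t,⟨s,s⟩⟩⟩ combines with student of type t: type ⟨t,⟨s,s⟩⟩.
[laughs red] — laughs of type ⟨⟨⟨e,e⟩,⟨t,e⟩⟩,t⟩ combines with red of type ⟨⟨e,e⟩,⟨t,e⟩⟩: type t.
[[student [dog cat]] [laughs red]] — [student [dog cat]] of type ⟨t,⟨s,s⟩⟩ combines with [laughs red] of type t: type ⟨s,s⟩.
[professor [[student [dog cat]] [laughs red]]] — professor of type ⟨⟨s,s⟩,t⟩ combines with [[student [dog cat]] [laughs red]] of type ⟨s,s⟩: type t.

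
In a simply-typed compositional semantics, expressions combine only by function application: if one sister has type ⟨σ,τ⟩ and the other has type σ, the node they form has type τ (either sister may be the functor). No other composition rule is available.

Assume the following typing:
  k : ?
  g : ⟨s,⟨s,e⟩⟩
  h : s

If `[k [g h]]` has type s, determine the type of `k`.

⟨⟨s,e⟩,s⟩

At [k [g h]] (required: s): [g h] is ⟨s,e⟩, which is not a function with range s; hence k is the functor — type ⟨⟨s,e⟩,s⟩.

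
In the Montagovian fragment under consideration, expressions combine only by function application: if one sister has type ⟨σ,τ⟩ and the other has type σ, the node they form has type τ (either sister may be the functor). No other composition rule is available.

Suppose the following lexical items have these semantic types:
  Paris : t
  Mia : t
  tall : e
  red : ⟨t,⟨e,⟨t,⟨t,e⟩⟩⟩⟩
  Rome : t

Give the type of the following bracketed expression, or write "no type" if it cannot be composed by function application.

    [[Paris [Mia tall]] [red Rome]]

no type

[Mia tall]: t with e — neither is a function whose domain matches the other; composition fails here.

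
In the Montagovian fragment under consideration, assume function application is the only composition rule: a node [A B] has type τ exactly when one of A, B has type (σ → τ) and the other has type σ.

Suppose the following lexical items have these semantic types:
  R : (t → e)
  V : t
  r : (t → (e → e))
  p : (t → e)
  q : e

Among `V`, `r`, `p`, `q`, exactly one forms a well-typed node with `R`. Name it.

V — combines: R : (t → e) takes V : t as argument, giving e.
r : (t → (e → e)) — neither side's domain matches the other.
p : (t → e) — neither side's domain matches the other.
q : e — neither side's domain matches the other.

V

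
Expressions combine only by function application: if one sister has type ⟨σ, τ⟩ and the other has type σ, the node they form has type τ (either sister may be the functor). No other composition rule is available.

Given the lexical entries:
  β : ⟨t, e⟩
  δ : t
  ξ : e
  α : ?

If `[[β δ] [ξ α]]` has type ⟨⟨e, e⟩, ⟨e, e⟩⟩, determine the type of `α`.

⟨e, ⟨e, ⟨⟨e, e⟩, ⟨e, e⟩⟩⟩⟩

At [[β δ] [ξ α]] (required: ⟨⟨e, e⟩, ⟨e, e⟩⟩): [β δ] is e, which is not a function with range ⟨⟨e, e⟩, ⟨e, e⟩⟩; hence [ξ α] is the functor — type ⟨e, ⟨⟨e, e⟩, ⟨e, e⟩⟩⟩.
At [ξ α] (required: ⟨e, ⟨⟨e, e⟩, ⟨e, e⟩⟩⟩): ξ is e, which is not a function with range ⟨e, ⟨⟨e, e⟩, ⟨e, e⟩⟩⟩; hence α is the functor — type ⟨e, ⟨e, ⟨⟨e, e⟩, ⟨e, e⟩⟩⟩⟩.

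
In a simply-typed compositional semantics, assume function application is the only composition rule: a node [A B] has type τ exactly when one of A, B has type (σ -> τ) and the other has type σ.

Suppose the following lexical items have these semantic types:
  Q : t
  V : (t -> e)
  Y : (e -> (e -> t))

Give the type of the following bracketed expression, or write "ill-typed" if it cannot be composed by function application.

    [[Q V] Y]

[Q V]: V is (t -> e), Q is t; result e.
[[Q V] Y]: Y is (e -> (e -> t)), [Q V] is e; result (e -> t).

(e -> t)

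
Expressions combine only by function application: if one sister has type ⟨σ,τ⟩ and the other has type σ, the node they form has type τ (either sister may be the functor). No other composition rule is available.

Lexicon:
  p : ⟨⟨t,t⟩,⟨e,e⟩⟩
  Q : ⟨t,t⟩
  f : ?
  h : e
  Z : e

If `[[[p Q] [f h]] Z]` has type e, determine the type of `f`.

⟨e,⟨⟨e,e⟩,⟨e,e⟩⟩⟩

[[[p Q] [f h]] Z] must have type e. The sister Z has type e; that is not a function onto e, so [[p Q] [f h]] must be the functor, of type ⟨e,e⟩.
[[p Q] [f h]] must have type ⟨e,e⟩. The sister [p Q] has type ⟨e,e⟩; that is not a function onto ⟨e,e⟩, so [f h] must be the functor, of type ⟨⟨e,e⟩,⟨e,e⟩⟩.
[f h] must have type ⟨⟨e,e⟩,⟨e,e⟩⟩. The sister h has type e; that is not a function onto ⟨⟨e,e⟩,⟨e,e⟩⟩, so f must be the functor, of type ⟨e,⟨⟨e,e⟩,⟨e,e⟩⟩⟩.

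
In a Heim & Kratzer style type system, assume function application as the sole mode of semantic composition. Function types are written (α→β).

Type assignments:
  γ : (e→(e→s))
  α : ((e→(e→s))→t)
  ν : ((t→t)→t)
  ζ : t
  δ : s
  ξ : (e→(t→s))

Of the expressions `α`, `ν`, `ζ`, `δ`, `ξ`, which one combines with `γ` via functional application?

α — combines: α : ((e→(e→s))→t) takes γ : (e→(e→s)) as argument, giving t.
ν : ((t→t)→t) — does not combine with γ.
ζ : t — does not combine with γ.
δ : s — does not combine with γ.
ξ : (e→(t→s)) — does not combine with γ.

α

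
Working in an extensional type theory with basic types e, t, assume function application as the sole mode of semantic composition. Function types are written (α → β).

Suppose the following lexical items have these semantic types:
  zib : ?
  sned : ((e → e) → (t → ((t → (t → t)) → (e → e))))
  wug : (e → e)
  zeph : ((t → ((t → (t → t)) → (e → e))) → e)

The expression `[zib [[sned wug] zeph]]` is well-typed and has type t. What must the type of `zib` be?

(e → t)

At [zib [[sned wug] zeph]] (required: t): [[sned wug] zeph] is e, which is not a function with range t; hence zib is the functor — type (e → t).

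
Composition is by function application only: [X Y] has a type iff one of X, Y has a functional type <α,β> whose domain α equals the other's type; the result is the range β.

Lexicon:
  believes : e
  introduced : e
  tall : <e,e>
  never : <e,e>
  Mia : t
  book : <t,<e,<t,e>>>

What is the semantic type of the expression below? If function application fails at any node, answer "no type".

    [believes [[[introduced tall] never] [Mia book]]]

[introduced tall]: <e,e> applied to e yields e.
[[introduced tall] never]: <e,e> applied to e yields e.
[Mia book]: <t,<e,<t,e>>> applied to t yields <e,<t,e>>.
[[[introduced tall] never] [Mia book]]: <e,<t,e>> applied to e yields <t,e>.
[believes [[[introduced tall] never] [Mia book]]]: e with <t,e> — neither is a function whose domain matches the other; composition fails here.

no type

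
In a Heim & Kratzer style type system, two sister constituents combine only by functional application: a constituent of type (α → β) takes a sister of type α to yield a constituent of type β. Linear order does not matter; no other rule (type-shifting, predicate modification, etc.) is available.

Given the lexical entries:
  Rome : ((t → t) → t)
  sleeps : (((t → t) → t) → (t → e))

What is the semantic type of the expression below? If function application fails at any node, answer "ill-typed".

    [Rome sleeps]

(t → e)

At [Rome sleeps], sleeps : (((t → t) → t) → (t → e)) takes Rome : ((t → t) → t), giving (t → e).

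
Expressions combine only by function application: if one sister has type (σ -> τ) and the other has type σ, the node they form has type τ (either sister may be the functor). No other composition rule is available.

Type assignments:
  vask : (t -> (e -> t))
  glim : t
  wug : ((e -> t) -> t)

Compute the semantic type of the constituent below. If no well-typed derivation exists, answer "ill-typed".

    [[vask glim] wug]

[vask glim]: functor vask : (t -> (e -> t)), argument glim : t; result (e -> t).
[[vask glim] wug]: functor wug : ((e -> t) -> t), argument [vask glim] : (e -> t); result t.

t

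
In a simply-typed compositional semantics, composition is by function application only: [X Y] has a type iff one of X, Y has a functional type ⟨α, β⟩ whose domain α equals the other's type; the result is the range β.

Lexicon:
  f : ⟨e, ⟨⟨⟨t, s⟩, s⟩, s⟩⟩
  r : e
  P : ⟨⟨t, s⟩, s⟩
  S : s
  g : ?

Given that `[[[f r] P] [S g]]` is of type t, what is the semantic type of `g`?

[[[f r] P] [S g]] is required to be t. [[f r] P] : s cannot yield t as functor, so [S g] : ⟨s, t⟩.
[S g] is required to be ⟨s, t⟩. S : s cannot yield ⟨s, t⟩ as functor, so g : ⟨s, ⟨s, t⟩⟩.

⟨s, ⟨s, t⟩⟩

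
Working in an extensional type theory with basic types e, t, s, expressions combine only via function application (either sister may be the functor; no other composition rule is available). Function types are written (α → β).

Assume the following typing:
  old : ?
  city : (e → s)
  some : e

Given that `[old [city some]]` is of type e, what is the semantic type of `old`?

[old [city some]] must have type e. The sister [city some] has type s; that is not a function onto e, so old must be the functor, of type (s → e).

(s → e)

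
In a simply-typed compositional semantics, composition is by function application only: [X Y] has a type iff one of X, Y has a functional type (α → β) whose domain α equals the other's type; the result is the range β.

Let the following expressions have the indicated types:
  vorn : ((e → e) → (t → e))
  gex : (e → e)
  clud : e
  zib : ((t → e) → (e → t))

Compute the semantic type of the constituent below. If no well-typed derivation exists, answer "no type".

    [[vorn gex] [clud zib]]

no type

At [vorn gex], vorn : ((e → e) → (t → e)) takes gex : (e → e), giving (t → e).
[clud zib]: e and ((t → e) → (e → t)) cannot combine by function application — type clash.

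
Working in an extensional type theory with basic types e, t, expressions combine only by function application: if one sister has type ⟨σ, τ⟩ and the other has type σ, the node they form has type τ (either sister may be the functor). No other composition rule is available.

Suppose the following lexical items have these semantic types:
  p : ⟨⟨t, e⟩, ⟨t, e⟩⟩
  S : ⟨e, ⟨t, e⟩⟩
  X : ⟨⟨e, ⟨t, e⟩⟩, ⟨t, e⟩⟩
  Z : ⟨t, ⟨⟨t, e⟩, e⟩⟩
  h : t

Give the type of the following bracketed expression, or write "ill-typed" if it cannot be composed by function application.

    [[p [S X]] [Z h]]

[S X] — X of type ⟨⟨e, ⟨t, e⟩⟩, ⟨t, e⟩⟩ combines with S of type ⟨e, ⟨t, e⟩⟩: type ⟨t, e⟩.
[p [S X]] — p of type ⟨⟨t, e⟩, ⟨t, e⟩⟩ combines with [S X] of type ⟨t, e⟩: type ⟨t, e⟩.
[Z h] — Z of type ⟨t, ⟨⟨t, e⟩, e⟩⟩ combines with h of type t: type ⟨⟨t, e⟩, e⟩.
[[p [S X]] [Z h]] — [Z h] of type ⟨⟨t, e⟩, e⟩ combines with [p [S X]] of type ⟨t, e⟩: type e.

e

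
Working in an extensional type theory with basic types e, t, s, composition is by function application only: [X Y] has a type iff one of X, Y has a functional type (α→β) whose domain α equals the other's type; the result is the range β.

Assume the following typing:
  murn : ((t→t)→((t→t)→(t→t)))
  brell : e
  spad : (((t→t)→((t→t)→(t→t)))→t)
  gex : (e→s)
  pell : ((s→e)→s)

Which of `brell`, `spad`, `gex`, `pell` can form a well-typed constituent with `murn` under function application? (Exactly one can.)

brell : e — no; murn wants (t→t), and brell wants nothing (atomic).
spad — combines: spad : (((t→t)→((t→t)→(t→t)))→t) takes murn : ((t→t)→((t→t)→(t→t))) as argument, giving t.
gex : (e→s) — no; murn wants (t→t), and gex wants e.
pell : ((s→e)→s) — no; murn wants (t→t), and pell wants (s→e).

spad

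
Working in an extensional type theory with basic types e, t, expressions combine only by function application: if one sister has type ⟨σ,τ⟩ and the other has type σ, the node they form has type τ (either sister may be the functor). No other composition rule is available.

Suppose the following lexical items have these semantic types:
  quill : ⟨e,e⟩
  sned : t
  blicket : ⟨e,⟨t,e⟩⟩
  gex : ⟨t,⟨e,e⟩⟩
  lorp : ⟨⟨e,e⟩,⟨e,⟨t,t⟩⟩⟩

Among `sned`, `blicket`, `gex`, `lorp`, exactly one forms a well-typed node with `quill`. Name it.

lorp

sned : t — does not combine with quill.
blicket : ⟨e,⟨t,e⟩⟩ — does not combine with quill.
gex : ⟨t,⟨e,e⟩⟩ — does not combine with quill.
lorp — combines: lorp : ⟨⟨e,e⟩,⟨e,⟨t,t⟩⟩⟩ takes quill : ⟨e,e⟩ as argument, giving ⟨e,⟨t,t⟩⟩.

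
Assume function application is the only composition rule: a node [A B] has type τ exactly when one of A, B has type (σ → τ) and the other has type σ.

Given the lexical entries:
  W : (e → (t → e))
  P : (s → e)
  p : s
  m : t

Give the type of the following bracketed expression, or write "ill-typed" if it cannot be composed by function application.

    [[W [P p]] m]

At [P p], P : (s → e) takes p : s, giving e.
At [W [P p]], W : (e → (t → e)) takes [P p] : e, giving (t → e).
At [[W [P p]] m], [W [P p]] : (t → e) takes m : t, giving e.

e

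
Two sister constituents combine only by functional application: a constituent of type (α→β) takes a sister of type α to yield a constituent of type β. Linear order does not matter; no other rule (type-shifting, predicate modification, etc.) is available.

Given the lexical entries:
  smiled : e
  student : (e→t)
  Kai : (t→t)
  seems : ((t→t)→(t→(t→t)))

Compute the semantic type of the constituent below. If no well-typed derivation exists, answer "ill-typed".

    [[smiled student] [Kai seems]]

At [smiled student], student : (e→t) takes smiled : e, giving t.
At [Kai seems], seems : ((t→t)→(t→(t→t))) takes Kai : (t→t), giving (t→(t→t)).
At [[smiled student] [Kai seems]], [Kai seems] : (t→(t→t)) takes [smiled student] : t, giving (t→t).

(t→t)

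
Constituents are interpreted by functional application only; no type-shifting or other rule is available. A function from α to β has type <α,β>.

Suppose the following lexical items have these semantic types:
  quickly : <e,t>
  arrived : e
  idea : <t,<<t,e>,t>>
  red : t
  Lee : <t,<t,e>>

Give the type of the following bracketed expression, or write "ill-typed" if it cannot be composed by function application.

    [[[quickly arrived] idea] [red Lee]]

[quickly arrived]: functor quickly : <e,t>, argument arrived : e; result t.
[[quickly arrived] idea]: functor idea : <t,<<t,e>,t>>, argument [quickly arrived] : t; result <<t,e>,t>.
[red Lee]: functor Lee : <t,<t,e>>, argument red : t; result <t,e>.
[[[quickly arrived] idea] [red Lee]]: functor [[quickly arrived] idea] : <<t,e>,t>, argument [red Lee] : <t,e>; result t.

t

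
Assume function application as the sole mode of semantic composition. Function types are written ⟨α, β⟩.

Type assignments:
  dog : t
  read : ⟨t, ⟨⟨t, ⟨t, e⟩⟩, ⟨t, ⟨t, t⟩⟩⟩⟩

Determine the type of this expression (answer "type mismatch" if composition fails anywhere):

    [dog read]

[dog read]: ⟨t, ⟨⟨t, ⟨t, e⟩⟩, ⟨t, ⟨t, t⟩⟩⟩⟩ applied to t yields ⟨⟨t, ⟨t, e⟩⟩, ⟨t, ⟨t, t⟩⟩⟩.

⟨⟨t, ⟨t, e⟩⟩, ⟨t, ⟨t, t⟩⟩⟩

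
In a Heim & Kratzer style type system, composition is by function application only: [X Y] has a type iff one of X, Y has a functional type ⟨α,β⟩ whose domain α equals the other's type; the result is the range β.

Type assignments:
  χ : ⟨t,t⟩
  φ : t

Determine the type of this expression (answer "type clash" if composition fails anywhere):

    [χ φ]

[χ φ]: ⟨t,t⟩ applied to t yields t.

t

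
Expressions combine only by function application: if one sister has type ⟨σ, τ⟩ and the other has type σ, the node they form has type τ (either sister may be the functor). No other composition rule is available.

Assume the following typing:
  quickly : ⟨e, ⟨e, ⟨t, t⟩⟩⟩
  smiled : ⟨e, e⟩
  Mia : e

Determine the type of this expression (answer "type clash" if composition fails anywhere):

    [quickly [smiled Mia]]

⟨e, ⟨t, t⟩⟩

At [smiled Mia], smiled : ⟨e, e⟩ takes Mia : e, giving e.
At [quickly [smiled Mia]], quickly : ⟨e, ⟨e, ⟨t, t⟩⟩⟩ takes [smiled Mia] : e, giving ⟨e, ⟨t, t⟩⟩.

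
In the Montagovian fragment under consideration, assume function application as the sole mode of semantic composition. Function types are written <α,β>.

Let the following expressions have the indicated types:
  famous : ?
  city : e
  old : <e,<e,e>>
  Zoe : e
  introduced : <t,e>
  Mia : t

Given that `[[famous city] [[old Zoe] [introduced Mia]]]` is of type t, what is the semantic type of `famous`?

<e,<e,t>>

[[famous city] [[old Zoe] [introduced Mia]]] must have type t. The sister [[old Zoe] [introduced Mia]] has type e; that is not a function onto t, so [famous city] must be the functor, of type <e,t>.
[famous city] must have type <e,t>. The sister city has type e; that is not a function onto <e,t>, so famous must be the functor, of type <e,<e,t>>.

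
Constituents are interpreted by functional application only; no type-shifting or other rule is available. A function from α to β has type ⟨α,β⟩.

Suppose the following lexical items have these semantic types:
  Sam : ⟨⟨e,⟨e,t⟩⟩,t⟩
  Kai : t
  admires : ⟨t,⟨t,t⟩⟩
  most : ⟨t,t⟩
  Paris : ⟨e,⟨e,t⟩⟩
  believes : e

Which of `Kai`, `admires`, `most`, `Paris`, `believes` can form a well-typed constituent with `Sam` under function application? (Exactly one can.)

Kai : t — Sam needs ⟨e,⟨e,t⟩⟩; Kai needs nothing (atomic); neither fits.
admires : ⟨t,⟨t,t⟩⟩ — Sam needs ⟨e,⟨e,t⟩⟩; admires needs t; neither fits.
most : ⟨t,t⟩ — Sam needs ⟨e,⟨e,t⟩⟩; most needs t; neither fits.
Paris — combines: Sam : ⟨⟨e,⟨e,t⟩⟩,t⟩ takes Paris : ⟨e,⟨e,t⟩⟩ as argument, giving t.
believes : e — Sam needs ⟨e,⟨e,t⟩⟩; believes needs nothing (atomic); neither fits.

Paris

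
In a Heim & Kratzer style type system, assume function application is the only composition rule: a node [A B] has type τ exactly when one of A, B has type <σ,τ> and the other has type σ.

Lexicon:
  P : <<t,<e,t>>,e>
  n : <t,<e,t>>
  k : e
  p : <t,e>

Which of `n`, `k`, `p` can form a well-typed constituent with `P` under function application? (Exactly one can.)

n

n — combines: P : <<t,<e,t>>,e> takes n : <t,<e,t>> as argument, giving e.
k : e — neither side's domain matches the other.
p : <t,e> — neither side's domain matches the other.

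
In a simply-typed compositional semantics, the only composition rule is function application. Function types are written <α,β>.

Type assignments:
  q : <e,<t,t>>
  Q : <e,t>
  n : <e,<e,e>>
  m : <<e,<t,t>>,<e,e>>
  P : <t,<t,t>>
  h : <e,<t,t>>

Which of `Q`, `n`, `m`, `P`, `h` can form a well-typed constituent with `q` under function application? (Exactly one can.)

m

Q : <e,t> — neither side's domain matches the other.
n : <e,<e,e>> — neither side's domain matches the other.
m — combines: m : <<e,<t,t>>,<e,e>> takes q : <e,<t,t>> as argument, giving <e,e>.
P : <t,<t,t>> — neither side's domain matches the other.
h : <e,<t,t>> — neither side's domain matches the other.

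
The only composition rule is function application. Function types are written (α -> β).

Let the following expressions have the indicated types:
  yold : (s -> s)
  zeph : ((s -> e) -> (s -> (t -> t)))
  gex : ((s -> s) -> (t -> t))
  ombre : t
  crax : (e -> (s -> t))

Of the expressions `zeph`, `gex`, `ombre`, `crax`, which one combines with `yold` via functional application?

zeph : ((s -> e) -> (s -> (t -> t))) — yold needs s; zeph needs (s -> e); neither fits.
gex — combines: gex : ((s -> s) -> (t -> t)) takes yold : (s -> s) as argument, giving (t -> t).
ombre : t — yold needs s; ombre needs nothing (atomic); neither fits.
crax : (e -> (s -> t)) — yold needs s; crax needs e; neither fits.

gex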